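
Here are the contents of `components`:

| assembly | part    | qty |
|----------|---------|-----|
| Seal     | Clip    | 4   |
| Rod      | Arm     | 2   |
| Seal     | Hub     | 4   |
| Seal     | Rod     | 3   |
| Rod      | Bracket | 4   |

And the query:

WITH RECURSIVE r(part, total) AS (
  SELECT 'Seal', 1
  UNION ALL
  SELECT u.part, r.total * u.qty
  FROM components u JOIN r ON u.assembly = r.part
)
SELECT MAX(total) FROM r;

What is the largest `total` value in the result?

Base: (Seal, total=1).
Iteration 1: components of {Seal} -> Clip = 1*4 = 4, Hub = 1*4 = 4, Rod = 1*3 = 3.
Iteration 2: components of {Clip,Hub,Rod} -> Arm = 3*2 = 6, Bracket = 3*4 = 12.
Iteration 3: no further components; recursion stops.
total values: 1, 4, 3, 4, 12, 6; the maximum is 12.

12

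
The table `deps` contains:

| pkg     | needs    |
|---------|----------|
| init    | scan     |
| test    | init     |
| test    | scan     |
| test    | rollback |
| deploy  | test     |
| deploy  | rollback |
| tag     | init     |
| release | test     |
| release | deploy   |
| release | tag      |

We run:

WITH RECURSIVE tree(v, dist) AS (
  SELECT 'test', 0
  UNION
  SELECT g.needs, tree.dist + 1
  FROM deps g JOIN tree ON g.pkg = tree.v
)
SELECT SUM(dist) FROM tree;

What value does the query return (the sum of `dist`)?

Base: (test, dist=0).
Iteration 1: edges from {test} -> (init, dist=1), (rollback, dist=1), (scan, dist=1).
Iteration 2: edges from {init,rollback,scan} -> (scan, dist=2).
Iteration 3: no outgoing edges from {scan}; recursion stops.
SUM(dist) = 0 + 1 + 1 + 1 + 2 = 5.

5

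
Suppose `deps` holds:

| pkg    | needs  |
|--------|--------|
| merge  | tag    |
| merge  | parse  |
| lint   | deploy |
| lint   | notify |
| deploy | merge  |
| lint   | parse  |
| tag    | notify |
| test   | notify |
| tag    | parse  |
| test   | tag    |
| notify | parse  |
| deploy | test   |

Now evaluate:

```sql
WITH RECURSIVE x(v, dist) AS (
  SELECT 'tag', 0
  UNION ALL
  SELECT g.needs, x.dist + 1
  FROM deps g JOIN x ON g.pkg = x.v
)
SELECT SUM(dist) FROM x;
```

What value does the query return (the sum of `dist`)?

4

Base: (tag, dist=0).
Iteration 1: edges from {tag} -> (notify, dist=1), (parse, dist=1).
Iteration 2: edges from {notify,parse} -> (parse, dist=2).
Iteration 3: no outgoing edges from {parse}; recursion stops.
SUM(dist) = 0 + 1 + 1 + 2 = 4.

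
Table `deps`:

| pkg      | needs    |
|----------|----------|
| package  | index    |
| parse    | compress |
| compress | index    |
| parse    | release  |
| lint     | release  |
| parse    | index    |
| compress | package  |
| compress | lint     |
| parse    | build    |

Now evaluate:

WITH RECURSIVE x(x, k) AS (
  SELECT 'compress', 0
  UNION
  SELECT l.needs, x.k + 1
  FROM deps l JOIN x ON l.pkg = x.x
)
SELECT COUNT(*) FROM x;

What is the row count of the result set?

6

Base: (compress, k=0).
Iteration 1: edges from {compress} -> (index, k=1), (lint, k=1), (package, k=1).
Iteration 2: edges from {index,lint,package} -> (index, k=2), (release, k=2).
Iteration 3: no outgoing edges from {index,release}; recursion stops.
Total rows emitted: 6.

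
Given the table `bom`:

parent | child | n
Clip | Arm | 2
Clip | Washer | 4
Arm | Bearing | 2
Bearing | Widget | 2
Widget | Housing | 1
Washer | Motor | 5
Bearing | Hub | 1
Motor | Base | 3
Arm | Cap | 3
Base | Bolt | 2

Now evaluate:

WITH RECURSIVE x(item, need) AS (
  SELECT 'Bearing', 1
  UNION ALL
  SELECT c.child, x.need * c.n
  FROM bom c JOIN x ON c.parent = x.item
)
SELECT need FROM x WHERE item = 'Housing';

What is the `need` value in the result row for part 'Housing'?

2

Base: (Bearing, need=1).
Iteration 1: components of {Bearing} -> Hub = 1*1 = 1, Widget = 1*2 = 2.
Iteration 2: components of {Hub,Widget} -> Housing = 2*1 = 2.
Iteration 3: no further components; recursion stops.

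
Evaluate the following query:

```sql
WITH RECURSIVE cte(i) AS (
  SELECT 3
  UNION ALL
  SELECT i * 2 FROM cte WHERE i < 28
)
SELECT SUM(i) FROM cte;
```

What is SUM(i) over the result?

93

Base: i=3.
Iteration 1: 3 < 28 holds -> i = 3 * 2 = 6.
Iteration 2: 6 < 28 holds -> i = 6 * 2 = 12.
Iteration 3: 12 < 28 holds -> i = 12 * 2 = 24.
Iteration 4: 24 < 28 holds -> i = 24 * 2 = 48.
Iteration 5: 48 < 28 fails; recursion stops.
SUM(i) = 3 + 6 + 12 + 24 + 48 = 93.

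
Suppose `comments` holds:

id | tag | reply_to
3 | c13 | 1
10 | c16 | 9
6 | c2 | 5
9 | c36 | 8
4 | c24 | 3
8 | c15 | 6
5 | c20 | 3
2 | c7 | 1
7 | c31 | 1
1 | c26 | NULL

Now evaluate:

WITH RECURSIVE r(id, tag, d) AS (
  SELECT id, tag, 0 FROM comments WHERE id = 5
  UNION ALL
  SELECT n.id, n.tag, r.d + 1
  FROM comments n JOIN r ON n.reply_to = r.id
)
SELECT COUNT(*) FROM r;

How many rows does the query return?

Base: id=5 (c20) at d 0.
Iteration 1: rows with reply_to in {5} -> c2 (id 6, d 1).
Iteration 2: rows with reply_to in {6} -> c15 (id 8, d 2).
Iteration 3: rows with reply_to in {8} -> c36 (id 9, d 3).
Iteration 4: rows with reply_to in {9} -> c16 (id 10, d 4).
Iteration 5: no rows with reply_to in {10}; recursion stops.
Total rows emitted: 5.

5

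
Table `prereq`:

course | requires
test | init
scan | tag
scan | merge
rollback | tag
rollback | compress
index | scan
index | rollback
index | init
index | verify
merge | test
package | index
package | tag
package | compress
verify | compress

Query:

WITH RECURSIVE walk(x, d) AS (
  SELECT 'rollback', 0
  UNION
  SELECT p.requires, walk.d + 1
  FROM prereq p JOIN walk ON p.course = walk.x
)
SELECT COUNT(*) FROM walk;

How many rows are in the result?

3

Base: (rollback, d=0).
Iteration 1: edges from {rollback} -> (compress, d=1), (tag, d=1).
Iteration 2: no outgoing edges from {compress,tag}; recursion stops.
Total rows emitted: 3.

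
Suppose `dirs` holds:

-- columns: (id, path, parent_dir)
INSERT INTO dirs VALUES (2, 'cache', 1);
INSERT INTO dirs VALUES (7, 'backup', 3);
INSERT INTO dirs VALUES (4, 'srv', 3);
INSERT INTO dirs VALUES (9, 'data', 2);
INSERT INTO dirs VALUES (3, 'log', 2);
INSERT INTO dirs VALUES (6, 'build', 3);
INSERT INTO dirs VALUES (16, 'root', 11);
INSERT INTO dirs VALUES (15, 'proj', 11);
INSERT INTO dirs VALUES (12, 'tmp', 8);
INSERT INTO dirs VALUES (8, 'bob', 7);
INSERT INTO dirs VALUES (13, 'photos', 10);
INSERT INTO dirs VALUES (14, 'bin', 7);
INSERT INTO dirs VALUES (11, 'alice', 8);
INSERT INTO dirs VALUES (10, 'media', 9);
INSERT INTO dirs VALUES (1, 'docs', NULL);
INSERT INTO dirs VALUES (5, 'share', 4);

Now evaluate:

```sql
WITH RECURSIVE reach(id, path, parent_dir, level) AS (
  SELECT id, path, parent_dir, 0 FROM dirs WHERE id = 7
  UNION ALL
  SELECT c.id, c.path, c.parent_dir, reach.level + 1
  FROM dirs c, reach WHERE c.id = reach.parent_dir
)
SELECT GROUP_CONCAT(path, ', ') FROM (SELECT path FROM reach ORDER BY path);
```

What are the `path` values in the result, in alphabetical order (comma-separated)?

Base: id=7 (backup), parent_dir=3, level 0.
Iteration 1: join on id=3 -> log (id 3, parent_dir=2, level 1).
Iteration 2: join on id=2 -> cache (id 2, parent_dir=1, level 2).
Iteration 3: join on id=1 -> docs (id 1, parent_dir=NULL, level 3).
Iteration 4: parent_dir is NULL; no match; recursion stops.

backup, cache, docs, log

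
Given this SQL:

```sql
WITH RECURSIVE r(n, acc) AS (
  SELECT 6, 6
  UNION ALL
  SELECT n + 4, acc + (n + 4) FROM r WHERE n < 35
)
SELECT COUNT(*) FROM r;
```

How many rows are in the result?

9

Base: n=6, acc=6.
Iteration 1: 6 < 35 holds -> n = 6 + 4 = 10, acc = 6 + 10 = 16.
Iteration 2: 10 < 35 holds -> n = 10 + 4 = 14, acc = 16 + 14 = 30.
Iteration 3: 14 < 35 holds -> n = 14 + 4 = 18, acc = 30 + 18 = 48.
Iteration 4: 18 < 35 holds -> n = 18 + 4 = 22, acc = 48 + 22 = 70.
Iteration 5: 22 < 35 holds -> n = 22 + 4 = 26, acc = 70 + 26 = 96.
Iteration 6: 26 < 35 holds -> n = 26 + 4 = 30, acc = 96 + 30 = 126.
Iteration 7: 30 < 35 holds -> n = 30 + 4 = 34, acc = 126 + 34 = 160.
Iteration 8: 34 < 35 holds -> n = 34 + 4 = 38, acc = 160 + 38 = 198.
Iteration 9: 38 < 35 fails; recursion stops.
Total rows emitted: 9.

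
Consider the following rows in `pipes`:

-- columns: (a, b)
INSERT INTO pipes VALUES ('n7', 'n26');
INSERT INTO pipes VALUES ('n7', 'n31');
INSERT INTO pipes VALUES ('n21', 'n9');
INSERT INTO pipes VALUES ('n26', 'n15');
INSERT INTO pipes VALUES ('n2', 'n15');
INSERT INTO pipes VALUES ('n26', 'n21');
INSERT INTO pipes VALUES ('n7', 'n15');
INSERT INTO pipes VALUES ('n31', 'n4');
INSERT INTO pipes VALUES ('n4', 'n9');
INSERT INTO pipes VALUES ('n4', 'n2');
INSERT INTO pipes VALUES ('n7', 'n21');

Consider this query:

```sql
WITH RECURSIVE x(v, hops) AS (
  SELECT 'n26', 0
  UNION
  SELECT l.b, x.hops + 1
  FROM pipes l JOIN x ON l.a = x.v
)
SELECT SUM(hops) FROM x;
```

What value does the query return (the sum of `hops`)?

Base: (n26, hops=0).
Iteration 1: edges from {n26} -> (n15, hops=1), (n21, hops=1).
Iteration 2: edges from {n15,n21} -> (n9, hops=2).
Iteration 3: no outgoing edges from {n9}; recursion stops.
SUM(hops) = 0 + 1 + 1 + 2 = 4.

4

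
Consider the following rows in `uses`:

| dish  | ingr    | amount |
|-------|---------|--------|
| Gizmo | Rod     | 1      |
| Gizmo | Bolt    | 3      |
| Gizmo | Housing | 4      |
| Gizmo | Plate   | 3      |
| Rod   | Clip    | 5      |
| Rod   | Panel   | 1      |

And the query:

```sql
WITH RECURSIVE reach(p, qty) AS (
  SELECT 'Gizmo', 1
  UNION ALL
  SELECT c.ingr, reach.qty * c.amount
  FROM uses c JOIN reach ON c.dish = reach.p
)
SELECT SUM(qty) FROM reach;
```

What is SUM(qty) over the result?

18

Base: (Gizmo, qty=1).
Iteration 1: components of {Gizmo} -> Bolt = 1*3 = 3, Housing = 1*4 = 4, Plate = 1*3 = 3, Rod = 1*1 = 1.
Iteration 2: components of {Bolt,Housing,Plate,Rod} -> Clip = 1*5 = 5, Panel = 1*1 = 1.
Iteration 3: no further components; recursion stops.
SUM(qty) = 1 + 1 + 3 + 4 + 3 + 5 + 1 = 18.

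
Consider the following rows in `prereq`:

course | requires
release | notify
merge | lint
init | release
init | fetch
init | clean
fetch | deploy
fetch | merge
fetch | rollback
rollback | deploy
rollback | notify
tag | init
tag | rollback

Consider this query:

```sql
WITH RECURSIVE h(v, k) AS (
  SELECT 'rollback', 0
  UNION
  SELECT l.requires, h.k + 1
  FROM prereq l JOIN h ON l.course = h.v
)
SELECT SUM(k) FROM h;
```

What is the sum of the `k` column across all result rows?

Base: (rollback, k=0).
Iteration 1: edges from {rollback} -> (deploy, k=1), (notify, k=1).
Iteration 2: no outgoing edges from {deploy,notify}; recursion stops.
SUM(k) = 0 + 1 + 1 = 2.

2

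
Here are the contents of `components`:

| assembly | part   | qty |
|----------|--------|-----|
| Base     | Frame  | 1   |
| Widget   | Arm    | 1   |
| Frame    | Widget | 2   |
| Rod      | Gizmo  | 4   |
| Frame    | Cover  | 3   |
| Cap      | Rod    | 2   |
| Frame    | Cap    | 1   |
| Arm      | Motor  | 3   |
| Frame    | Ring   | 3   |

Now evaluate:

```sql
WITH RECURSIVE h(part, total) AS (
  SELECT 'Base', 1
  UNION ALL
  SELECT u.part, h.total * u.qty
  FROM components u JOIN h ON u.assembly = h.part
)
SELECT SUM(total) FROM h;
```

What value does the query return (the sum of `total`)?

29

Base: (Base, total=1).
Iteration 1: components of {Base} -> Frame = 1*1 = 1.
Iteration 2: components of {Frame} -> Cap = 1*1 = 1, Cover = 1*3 = 3, Ring = 1*3 = 3, Widget = 1*2 = 2.
Iteration 3: components of {Cap,Cover,Ring,Widget} -> Arm = 2*1 = 2, Rod = 1*2 = 2.
Iteration 4: components of {Arm,Rod} -> Gizmo = 2*4 = 8, Motor = 2*3 = 6.
Iteration 5: no further components; recursion stops.
SUM(total) = 1 + 1 + 3 + 1 + 3 + 2 + 2 + 2 + 8 + 6 = 29.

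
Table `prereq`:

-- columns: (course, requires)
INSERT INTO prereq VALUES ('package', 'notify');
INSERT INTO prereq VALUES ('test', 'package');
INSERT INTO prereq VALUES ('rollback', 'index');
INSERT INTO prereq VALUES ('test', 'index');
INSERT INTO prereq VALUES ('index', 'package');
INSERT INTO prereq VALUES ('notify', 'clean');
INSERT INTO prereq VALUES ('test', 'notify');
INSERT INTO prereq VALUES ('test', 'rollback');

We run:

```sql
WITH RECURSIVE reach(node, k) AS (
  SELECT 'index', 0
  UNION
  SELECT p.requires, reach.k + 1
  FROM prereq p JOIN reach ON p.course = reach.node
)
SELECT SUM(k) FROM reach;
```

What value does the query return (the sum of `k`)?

Base: (index, k=0).
Iteration 1: edges from {index} -> (package, k=1).
Iteration 2: edges from {package} -> (notify, k=2).
Iteration 3: edges from {notify} -> (clean, k=3).
Iteration 4: no outgoing edges from {clean}; recursion stops.
SUM(k) = 0 + 1 + 2 + 3 = 6.

6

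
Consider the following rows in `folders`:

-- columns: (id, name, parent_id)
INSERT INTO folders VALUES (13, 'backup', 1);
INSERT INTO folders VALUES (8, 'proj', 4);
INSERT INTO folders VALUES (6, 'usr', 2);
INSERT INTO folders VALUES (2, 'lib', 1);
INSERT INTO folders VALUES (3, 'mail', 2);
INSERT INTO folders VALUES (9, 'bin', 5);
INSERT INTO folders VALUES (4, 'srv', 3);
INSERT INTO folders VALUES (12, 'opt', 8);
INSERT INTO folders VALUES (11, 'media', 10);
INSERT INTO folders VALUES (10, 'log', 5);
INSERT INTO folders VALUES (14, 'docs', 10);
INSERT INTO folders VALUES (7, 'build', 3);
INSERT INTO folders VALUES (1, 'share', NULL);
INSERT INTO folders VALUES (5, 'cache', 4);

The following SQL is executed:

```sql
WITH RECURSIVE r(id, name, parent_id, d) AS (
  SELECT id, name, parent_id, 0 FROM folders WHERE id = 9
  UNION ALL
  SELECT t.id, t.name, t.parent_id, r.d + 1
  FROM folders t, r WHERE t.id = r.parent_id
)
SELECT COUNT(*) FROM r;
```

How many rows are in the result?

6

Base: id=9 (bin), parent_id=5, d 0.
Iteration 1: join on id=5 -> cache (id 5, parent_id=4, d 1).
Iteration 2: join on id=4 -> srv (id 4, parent_id=3, d 2).
Iteration 3: join on id=3 -> mail (id 3, parent_id=2, d 3).
Iteration 4: join on id=2 -> lib (id 2, parent_id=1, d 4).
Iteration 5: join on id=1 -> share (id 1, parent_id=NULL, d 5).
Iteration 6: parent_id is NULL; no match; recursion stops.
Total rows emitted: 6.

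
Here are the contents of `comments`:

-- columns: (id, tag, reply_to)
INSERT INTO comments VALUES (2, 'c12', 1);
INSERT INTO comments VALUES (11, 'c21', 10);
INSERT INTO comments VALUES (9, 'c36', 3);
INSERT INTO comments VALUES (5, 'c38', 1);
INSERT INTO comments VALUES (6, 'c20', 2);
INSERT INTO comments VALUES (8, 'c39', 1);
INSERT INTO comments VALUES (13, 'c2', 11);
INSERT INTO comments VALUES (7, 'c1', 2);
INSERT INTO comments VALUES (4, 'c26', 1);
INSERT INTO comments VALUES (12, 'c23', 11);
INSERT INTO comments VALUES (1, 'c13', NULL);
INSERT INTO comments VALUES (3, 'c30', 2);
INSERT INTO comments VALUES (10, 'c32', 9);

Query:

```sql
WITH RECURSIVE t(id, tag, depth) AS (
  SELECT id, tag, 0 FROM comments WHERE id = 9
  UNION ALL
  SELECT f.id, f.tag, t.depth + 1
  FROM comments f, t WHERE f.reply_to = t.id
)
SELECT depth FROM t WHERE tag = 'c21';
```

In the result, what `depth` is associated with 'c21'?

Base: id=9 (c36) at depth 0.
Iteration 1: rows with reply_to in {9} -> c32 (id 10, depth 1).
Iteration 2: rows with reply_to in {10} -> c21 (id 11, depth 2).
Iteration 3: rows with reply_to in {11} -> c23 (id 12, depth 3), c2 (id 13, depth 3).
Iteration 4: no rows with reply_to in {12,13}; recursion stops.

2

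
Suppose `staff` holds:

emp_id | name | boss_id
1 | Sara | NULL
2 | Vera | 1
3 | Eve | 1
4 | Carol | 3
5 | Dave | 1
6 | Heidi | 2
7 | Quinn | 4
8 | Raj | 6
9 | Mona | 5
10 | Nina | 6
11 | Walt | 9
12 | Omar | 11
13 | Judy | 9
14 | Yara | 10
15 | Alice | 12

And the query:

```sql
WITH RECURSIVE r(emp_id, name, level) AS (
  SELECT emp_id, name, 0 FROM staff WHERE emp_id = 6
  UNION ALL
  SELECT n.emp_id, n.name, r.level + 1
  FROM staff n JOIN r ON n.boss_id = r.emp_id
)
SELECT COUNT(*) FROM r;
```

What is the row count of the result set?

4

Base: emp_id=6 (Heidi) at level 0.
Iteration 1: rows with boss_id in {6} -> Raj (id 8, level 1), Nina (id 10, level 1).
Iteration 2: rows with boss_id in {8,10} -> Yara (id 14, level 2).
Iteration 3: no rows with boss_id in {14}; recursion stops.
Total rows emitted: 4.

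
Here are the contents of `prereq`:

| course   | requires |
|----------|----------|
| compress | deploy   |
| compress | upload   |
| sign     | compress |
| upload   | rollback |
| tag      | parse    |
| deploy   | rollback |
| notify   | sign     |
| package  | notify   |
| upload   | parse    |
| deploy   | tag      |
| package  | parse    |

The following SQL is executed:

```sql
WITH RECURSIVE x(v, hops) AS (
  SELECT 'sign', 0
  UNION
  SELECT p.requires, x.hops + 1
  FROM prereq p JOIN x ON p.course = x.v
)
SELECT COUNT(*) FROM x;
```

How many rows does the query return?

8

Base: (sign, hops=0).
Iteration 1: edges from {sign} -> (compress, hops=1).
Iteration 2: edges from {compress} -> (deploy, hops=2), (upload, hops=2).
Iteration 3: edges from {deploy,upload} -> (parse, hops=3), (rollback, hops=3), (tag, hops=3). [UNION drops 1 duplicate row(s)]
Iteration 4: edges from {parse,rollback,tag} -> (parse, hops=4).
Iteration 5: no outgoing edges from {parse}; recursion stops.
Total rows emitted: 8.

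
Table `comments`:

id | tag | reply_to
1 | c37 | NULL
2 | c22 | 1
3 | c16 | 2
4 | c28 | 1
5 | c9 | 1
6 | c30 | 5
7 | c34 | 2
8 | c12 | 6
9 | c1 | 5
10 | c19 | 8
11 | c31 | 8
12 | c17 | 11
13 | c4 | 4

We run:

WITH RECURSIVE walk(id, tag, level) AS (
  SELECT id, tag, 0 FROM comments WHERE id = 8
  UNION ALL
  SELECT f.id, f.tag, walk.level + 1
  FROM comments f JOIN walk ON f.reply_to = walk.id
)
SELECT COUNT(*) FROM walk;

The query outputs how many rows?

4

Base: id=8 (c12) at level 0.
Iteration 1: rows with reply_to in {8} -> c19 (id 10, level 1), c31 (id 11, level 1).
Iteration 2: rows with reply_to in {10,11} -> c17 (id 12, level 2).
Iteration 3: no rows with reply_to in {12}; recursion stops.
Total rows emitted: 4.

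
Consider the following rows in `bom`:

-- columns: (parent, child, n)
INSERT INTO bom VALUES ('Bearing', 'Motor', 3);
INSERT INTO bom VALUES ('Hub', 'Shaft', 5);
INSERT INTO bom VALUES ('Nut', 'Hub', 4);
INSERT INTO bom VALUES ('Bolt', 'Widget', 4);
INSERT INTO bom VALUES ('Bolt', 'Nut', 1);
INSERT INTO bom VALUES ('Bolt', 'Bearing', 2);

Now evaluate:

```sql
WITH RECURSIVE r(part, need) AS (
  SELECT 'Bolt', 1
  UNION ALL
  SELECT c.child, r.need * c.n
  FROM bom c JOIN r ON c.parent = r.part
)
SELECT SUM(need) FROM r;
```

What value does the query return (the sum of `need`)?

Base: (Bolt, need=1).
Iteration 1: components of {Bolt} -> Bearing = 1*2 = 2, Nut = 1*1 = 1, Widget = 1*4 = 4.
Iteration 2: components of {Bearing,Nut,Widget} -> Hub = 1*4 = 4, Motor = 2*3 = 6.
Iteration 3: components of {Hub,Motor} -> Shaft = 4*5 = 20.
Iteration 4: no further components; recursion stops.
SUM(need) = 1 + 1 + 2 + 4 + 4 + 6 + 20 = 38.

38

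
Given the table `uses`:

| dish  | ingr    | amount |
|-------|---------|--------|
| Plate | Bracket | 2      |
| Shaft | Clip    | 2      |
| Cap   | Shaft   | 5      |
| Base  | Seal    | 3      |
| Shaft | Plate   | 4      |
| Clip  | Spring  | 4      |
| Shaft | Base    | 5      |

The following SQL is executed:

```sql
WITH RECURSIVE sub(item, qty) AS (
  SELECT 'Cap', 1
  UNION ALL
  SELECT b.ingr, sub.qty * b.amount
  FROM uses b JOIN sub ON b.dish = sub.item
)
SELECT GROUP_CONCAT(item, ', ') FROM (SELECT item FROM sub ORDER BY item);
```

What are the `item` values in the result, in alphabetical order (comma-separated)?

Base: (Cap, qty=1).
Iteration 1: components of {Cap} -> Shaft = 1*5 = 5.
Iteration 2: components of {Shaft} -> Base = 5*5 = 25, Clip = 5*2 = 10, Plate = 5*4 = 20.
Iteration 3: components of {Base,Clip,Plate} -> Bracket = 20*2 = 40, Seal = 25*3 = 75, Spring = 10*4 = 40.
Iteration 4: no further components; recursion stops.

Base, Bracket, Cap, Clip, Plate, Seal, Shaft, Spring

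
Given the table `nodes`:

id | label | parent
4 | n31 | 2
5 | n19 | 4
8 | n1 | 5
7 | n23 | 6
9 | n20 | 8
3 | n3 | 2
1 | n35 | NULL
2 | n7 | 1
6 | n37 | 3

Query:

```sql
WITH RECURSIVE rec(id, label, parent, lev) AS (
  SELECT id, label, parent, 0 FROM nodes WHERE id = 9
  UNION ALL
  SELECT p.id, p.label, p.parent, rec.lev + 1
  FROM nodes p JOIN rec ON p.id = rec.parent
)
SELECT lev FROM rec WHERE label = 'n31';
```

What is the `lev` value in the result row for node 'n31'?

3

Base: id=9 (n20), parent=8, lev 0.
Iteration 1: join on id=8 -> n1 (id 8, parent=5, lev 1).
Iteration 2: join on id=5 -> n19 (id 5, parent=4, lev 2).
Iteration 3: join on id=4 -> n31 (id 4, parent=2, lev 3).
Iteration 4: join on id=2 -> n7 (id 2, parent=1, lev 4).
Iteration 5: join on id=1 -> n35 (id 1, parent=NULL, lev 5).
Iteration 6: parent is NULL; no match; recursion stops.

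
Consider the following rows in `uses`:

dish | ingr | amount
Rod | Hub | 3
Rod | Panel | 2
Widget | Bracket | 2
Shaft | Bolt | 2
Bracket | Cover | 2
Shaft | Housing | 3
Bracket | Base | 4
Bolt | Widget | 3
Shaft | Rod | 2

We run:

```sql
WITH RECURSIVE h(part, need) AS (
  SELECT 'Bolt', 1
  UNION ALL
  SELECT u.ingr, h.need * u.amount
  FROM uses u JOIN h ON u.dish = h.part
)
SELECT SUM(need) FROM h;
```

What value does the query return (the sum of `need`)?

46

Base: (Bolt, need=1).
Iteration 1: components of {Bolt} -> Widget = 1*3 = 3.
Iteration 2: components of {Widget} -> Bracket = 3*2 = 6.
Iteration 3: components of {Bracket} -> Base = 6*4 = 24, Cover = 6*2 = 12.
Iteration 4: no further components; recursion stops.
SUM(need) = 1 + 3 + 6 + 24 + 12 = 46.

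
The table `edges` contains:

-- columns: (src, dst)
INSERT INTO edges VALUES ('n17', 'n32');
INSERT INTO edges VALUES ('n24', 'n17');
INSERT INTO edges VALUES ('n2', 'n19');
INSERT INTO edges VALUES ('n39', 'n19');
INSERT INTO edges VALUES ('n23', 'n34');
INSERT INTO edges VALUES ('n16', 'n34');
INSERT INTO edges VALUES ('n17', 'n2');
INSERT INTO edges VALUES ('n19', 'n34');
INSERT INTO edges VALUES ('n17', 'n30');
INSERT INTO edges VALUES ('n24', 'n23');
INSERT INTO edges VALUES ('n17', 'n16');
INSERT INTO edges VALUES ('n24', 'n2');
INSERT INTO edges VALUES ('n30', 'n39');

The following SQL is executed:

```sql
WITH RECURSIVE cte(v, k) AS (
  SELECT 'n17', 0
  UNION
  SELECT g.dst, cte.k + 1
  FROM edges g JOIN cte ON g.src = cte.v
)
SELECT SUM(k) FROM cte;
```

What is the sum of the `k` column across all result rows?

20

Base: (n17, k=0).
Iteration 1: edges from {n17} -> (n16, k=1), (n2, k=1), (n30, k=1), (n32, k=1).
Iteration 2: edges from {n16,n2,n30,n32} -> (n19, k=2), (n34, k=2), (n39, k=2).
Iteration 3: edges from {n19,n34,n39} -> (n19, k=3), (n34, k=3).
Iteration 4: edges from {n19,n34} -> (n34, k=4).
Iteration 5: no outgoing edges from {n34}; recursion stops.
SUM(k) = 0 + 1 + 1 + 1 + 1 + 2 + 2 + 2 + 3 + 3 + 4 = 20.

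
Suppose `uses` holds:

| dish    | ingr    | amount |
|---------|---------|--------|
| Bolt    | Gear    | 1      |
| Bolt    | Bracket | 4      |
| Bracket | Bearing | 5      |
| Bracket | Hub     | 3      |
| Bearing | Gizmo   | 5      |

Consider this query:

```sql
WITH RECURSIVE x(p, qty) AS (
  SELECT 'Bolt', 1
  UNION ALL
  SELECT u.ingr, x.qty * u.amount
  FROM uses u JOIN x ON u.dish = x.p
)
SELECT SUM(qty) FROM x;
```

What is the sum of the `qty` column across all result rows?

138

Base: (Bolt, qty=1).
Iteration 1: components of {Bolt} -> Bracket = 1*4 = 4, Gear = 1*1 = 1.
Iteration 2: components of {Bracket,Gear} -> Bearing = 4*5 = 20, Hub = 4*3 = 12.
Iteration 3: components of {Bearing,Hub} -> Gizmo = 20*5 = 100.
Iteration 4: no further components; recursion stops.
SUM(qty) = 1 + 1 + 4 + 20 + 12 + 100 = 138.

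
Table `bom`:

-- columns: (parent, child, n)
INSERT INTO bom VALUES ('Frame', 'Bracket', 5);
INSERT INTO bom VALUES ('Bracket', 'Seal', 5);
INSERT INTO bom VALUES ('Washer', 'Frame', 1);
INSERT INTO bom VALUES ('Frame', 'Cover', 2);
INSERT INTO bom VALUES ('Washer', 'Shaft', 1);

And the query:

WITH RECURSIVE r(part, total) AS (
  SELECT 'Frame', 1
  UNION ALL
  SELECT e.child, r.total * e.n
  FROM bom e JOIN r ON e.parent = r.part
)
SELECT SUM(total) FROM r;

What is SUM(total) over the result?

Base: (Frame, total=1).
Iteration 1: components of {Frame} -> Bracket = 1*5 = 5, Cover = 1*2 = 2.
Iteration 2: components of {Bracket,Cover} -> Seal = 5*5 = 25.
Iteration 3: no further components; recursion stops.
SUM(total) = 1 + 5 + 2 + 25 = 33.

33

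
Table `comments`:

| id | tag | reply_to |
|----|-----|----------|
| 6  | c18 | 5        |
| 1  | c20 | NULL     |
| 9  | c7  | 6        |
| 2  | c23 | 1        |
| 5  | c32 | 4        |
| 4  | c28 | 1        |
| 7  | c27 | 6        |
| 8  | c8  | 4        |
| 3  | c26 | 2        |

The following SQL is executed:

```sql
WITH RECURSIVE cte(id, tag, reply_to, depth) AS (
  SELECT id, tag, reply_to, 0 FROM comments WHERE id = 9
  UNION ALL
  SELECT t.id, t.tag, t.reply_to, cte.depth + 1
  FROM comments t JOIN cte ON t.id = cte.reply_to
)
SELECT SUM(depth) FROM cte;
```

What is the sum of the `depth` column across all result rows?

10

Base: id=9 (c7), reply_to=6, depth 0.
Iteration 1: join on id=6 -> c18 (id 6, reply_to=5, depth 1).
Iteration 2: join on id=5 -> c32 (id 5, reply_to=4, depth 2).
Iteration 3: join on id=4 -> c28 (id 4, reply_to=1, depth 3).
Iteration 4: join on id=1 -> c20 (id 1, reply_to=NULL, depth 4).
Iteration 5: reply_to is NULL; no match; recursion stops.
SUM(depth) = 0 + 1 + 2 + 3 + 4 = 10.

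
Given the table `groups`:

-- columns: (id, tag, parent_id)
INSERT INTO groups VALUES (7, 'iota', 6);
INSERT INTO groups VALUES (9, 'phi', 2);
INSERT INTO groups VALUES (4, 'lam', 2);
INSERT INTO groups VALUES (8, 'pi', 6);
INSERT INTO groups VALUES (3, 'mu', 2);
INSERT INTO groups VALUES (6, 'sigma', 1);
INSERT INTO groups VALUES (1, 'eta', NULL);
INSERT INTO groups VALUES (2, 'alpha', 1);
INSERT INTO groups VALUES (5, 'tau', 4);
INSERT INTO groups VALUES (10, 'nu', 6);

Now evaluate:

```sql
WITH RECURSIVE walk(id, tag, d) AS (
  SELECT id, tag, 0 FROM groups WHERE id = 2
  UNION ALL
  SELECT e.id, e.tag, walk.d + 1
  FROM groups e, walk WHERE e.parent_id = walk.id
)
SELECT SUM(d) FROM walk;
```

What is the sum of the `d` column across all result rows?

5

Base: id=2 (alpha) at d 0.
Iteration 1: rows with parent_id in {2} -> mu (id 3, d 1), lam (id 4, d 1), phi (id 9, d 1).
Iteration 2: rows with parent_id in {3,4,9} -> tau (id 5, d 2).
Iteration 3: no rows with parent_id in {5}; recursion stops.
SUM(d) = 0 + 1 + 1 + 1 + 2 = 5.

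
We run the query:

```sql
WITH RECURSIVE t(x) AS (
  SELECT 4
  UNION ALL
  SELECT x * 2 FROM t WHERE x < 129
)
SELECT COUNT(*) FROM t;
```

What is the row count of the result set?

Base: x=4.
Iteration 1: 4 < 129 holds -> x = 4 * 2 = 8.
Iteration 2: 8 < 129 holds -> x = 8 * 2 = 16.
Iteration 3: 16 < 129 holds -> x = 16 * 2 = 32.
Iteration 4: 32 < 129 holds -> x = 32 * 2 = 64.
Iteration 5: 64 < 129 holds -> x = 64 * 2 = 128.
Iteration 6: 128 < 129 holds -> x = 128 * 2 = 256.
Iteration 7: 256 < 129 fails; recursion stops.
Total rows emitted: 7.

7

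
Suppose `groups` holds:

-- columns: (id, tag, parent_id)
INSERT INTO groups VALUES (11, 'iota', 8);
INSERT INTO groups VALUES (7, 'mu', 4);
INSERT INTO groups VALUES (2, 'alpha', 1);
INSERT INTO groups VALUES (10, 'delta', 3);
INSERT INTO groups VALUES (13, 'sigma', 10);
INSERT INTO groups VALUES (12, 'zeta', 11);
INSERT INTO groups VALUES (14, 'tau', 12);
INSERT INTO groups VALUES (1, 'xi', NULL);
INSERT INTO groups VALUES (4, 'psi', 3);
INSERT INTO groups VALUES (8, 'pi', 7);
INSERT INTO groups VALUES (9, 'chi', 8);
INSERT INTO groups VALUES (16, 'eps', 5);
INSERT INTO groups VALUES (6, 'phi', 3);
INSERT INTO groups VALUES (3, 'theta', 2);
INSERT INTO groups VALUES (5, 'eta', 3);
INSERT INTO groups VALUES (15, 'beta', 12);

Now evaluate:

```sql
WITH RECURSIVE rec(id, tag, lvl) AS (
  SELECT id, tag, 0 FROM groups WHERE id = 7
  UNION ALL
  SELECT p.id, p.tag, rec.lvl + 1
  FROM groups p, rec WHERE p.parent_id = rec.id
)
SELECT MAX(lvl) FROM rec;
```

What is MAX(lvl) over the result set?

Base: id=7 (mu) at lvl 0.
Iteration 1: rows with parent_id in {7} -> pi (id 8, lvl 1).
Iteration 2: rows with parent_id in {8} -> chi (id 9, lvl 2), iota (id 11, lvl 2).
Iteration 3: rows with parent_id in {9,11} -> zeta (id 12, lvl 3).
Iteration 4: rows with parent_id in {12} -> tau (id 14, lvl 4), beta (id 15, lvl 4).
Iteration 5: no rows with parent_id in {14,15}; recursion stops.
lvl values: 0, 1, 2, 2, 3, 4, 4; the maximum is 4.

4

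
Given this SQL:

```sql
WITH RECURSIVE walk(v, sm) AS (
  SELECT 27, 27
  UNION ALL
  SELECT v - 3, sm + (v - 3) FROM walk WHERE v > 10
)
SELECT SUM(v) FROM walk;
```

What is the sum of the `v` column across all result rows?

126

Base: v=27, sm=27.
Iteration 1: 27 > 10 holds -> v = 27 - 3 = 24, sm = 27 + 24 = 51.
Iteration 2: 24 > 10 holds -> v = 24 - 3 = 21, sm = 51 + 21 = 72.
Iteration 3: 21 > 10 holds -> v = 21 - 3 = 18, sm = 72 + 18 = 90.
Iteration 4: 18 > 10 holds -> v = 18 - 3 = 15, sm = 90 + 15 = 105.
Iteration 5: 15 > 10 holds -> v = 15 - 3 = 12, sm = 105 + 12 = 117.
Iteration 6: 12 > 10 holds -> v = 12 - 3 = 9, sm = 117 + 9 = 126.
Iteration 7: 9 > 10 fails; recursion stops.
SUM(v) = 27 + 24 + 21 + 18 + 15 + 12 + 9 = 126.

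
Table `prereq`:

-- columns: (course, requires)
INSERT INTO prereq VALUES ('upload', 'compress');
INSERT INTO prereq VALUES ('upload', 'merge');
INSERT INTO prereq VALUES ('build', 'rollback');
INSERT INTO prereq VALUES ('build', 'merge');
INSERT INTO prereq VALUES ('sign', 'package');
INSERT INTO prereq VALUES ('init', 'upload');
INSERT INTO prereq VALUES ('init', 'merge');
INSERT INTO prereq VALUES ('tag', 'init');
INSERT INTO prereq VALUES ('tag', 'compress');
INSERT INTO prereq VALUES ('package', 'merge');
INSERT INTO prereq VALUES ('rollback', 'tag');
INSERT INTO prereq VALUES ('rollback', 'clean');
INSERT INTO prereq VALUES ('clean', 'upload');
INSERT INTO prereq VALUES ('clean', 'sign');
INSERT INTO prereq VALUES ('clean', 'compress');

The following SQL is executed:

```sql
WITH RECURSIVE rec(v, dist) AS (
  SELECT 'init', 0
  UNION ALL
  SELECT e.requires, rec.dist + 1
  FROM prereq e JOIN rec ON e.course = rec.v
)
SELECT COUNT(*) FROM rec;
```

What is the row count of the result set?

Base: (init, dist=0).
Iteration 1: edges from {init} -> (merge, dist=1), (upload, dist=1).
Iteration 2: edges from {merge,upload} -> (compress, dist=2), (merge, dist=2).
Iteration 3: no outgoing edges from {compress,merge}; recursion stops.
Total rows emitted: 5.

5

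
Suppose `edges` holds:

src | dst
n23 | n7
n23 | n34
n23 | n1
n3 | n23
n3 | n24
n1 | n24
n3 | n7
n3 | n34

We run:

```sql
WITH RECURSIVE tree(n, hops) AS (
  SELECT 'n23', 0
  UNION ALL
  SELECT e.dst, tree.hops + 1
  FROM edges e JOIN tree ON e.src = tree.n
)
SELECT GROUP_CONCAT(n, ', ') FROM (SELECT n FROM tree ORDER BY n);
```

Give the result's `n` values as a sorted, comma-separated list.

n1, n23, n24, n34, n7

Base: (n23, hops=0).
Iteration 1: edges from {n23} -> (n1, hops=1), (n34, hops=1), (n7, hops=1).
Iteration 2: edges from {n1,n34,n7} -> (n24, hops=2).
Iteration 3: no outgoing edges from {n24}; recursion stops.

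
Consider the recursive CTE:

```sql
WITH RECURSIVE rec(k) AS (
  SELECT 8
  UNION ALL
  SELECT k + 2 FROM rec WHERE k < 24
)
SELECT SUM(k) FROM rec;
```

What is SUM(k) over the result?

Base: k=8.
Iteration 1: 8 < 24 holds -> k = 8 + 2 = 10.
Iteration 2: 10 < 24 holds -> k = 10 + 2 = 12.
Iteration 3: 12 < 24 holds -> k = 12 + 2 = 14.
Iteration 4: 14 < 24 holds -> k = 14 + 2 = 16.
Iteration 5: 16 < 24 holds -> k = 16 + 2 = 18.
Iteration 6: 18 < 24 holds -> k = 18 + 2 = 20.
Iteration 7: 20 < 24 holds -> k = 20 + 2 = 22.
Iteration 8: 22 < 24 holds -> k = 22 + 2 = 24.
Iteration 9: 24 < 24 fails; recursion stops.
SUM(k) = 8 + 10 + 12 + 14 + 16 + 18 + 20 + 22 + 24 = 144.

144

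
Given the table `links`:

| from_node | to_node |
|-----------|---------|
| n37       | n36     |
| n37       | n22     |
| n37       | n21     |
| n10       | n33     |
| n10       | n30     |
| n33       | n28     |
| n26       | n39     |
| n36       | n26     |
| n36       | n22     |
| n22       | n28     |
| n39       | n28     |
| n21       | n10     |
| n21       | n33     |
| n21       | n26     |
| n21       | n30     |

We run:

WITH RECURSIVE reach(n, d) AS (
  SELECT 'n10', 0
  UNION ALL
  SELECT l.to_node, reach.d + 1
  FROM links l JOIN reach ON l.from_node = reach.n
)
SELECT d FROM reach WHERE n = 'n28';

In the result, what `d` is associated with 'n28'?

2

Base: (n10, d=0).
Iteration 1: edges from {n10} -> (n30, d=1), (n33, d=1).
Iteration 2: edges from {n30,n33} -> (n28, d=2).
Iteration 3: no outgoing edges from {n28}; recursion stops.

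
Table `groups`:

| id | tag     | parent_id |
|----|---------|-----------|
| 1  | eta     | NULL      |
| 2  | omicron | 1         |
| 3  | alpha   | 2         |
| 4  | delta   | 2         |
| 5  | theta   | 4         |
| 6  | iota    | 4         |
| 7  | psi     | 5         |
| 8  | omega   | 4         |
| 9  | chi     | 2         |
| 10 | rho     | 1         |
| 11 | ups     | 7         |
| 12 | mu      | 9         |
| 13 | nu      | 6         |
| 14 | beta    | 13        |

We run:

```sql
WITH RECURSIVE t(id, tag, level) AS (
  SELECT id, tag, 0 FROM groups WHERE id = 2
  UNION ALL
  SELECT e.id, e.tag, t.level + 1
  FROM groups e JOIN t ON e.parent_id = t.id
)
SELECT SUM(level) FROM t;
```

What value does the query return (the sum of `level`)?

25

Base: id=2 (omicron) at level 0.
Iteration 1: rows with parent_id in {2} -> alpha (id 3, level 1), delta (id 4, level 1), chi (id 9, level 1).
Iteration 2: rows with parent_id in {3,4,9} -> theta (id 5, level 2), iota (id 6, level 2), omega (id 8, level 2), mu (id 12, level 2).
Iteration 3: rows with parent_id in {5,6,8,12} -> psi (id 7, level 3), nu (id 13, level 3).
Iteration 4: rows with parent_id in {7,13} -> ups (id 11, level 4), beta (id 14, level 4).
Iteration 5: no rows with parent_id in {11,14}; recursion stops.
SUM(level) = 0 + 1 + 1 + 1 + 2 + 2 + 2 + 2 + 3 + 3 + 4 + 4 = 25.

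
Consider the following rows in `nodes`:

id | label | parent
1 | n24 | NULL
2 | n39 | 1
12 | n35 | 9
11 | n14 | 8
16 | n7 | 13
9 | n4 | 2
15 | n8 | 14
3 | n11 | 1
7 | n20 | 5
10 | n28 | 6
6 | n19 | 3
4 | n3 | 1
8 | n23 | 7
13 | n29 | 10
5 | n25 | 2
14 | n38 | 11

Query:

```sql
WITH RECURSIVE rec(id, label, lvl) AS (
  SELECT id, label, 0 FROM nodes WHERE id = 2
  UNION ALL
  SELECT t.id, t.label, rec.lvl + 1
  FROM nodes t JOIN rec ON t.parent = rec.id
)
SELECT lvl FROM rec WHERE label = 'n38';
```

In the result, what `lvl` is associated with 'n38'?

Base: id=2 (n39) at lvl 0.
Iteration 1: rows with parent in {2} -> n25 (id 5, lvl 1), n4 (id 9, lvl 1).
Iteration 2: rows with parent in {5,9} -> n20 (id 7, lvl 2), n35 (id 12, lvl 2).
Iteration 3: rows with parent in {7,12} -> n23 (id 8, lvl 3).
Iteration 4: rows with parent in {8} -> n14 (id 11, lvl 4).
Iteration 5: rows with parent in {11} -> n38 (id 14, lvl 5).
Iteration 6: rows with parent in {14} -> n8 (id 15, lvl 6).
Iteration 7: no rows with parent in {15}; recursion stops.

5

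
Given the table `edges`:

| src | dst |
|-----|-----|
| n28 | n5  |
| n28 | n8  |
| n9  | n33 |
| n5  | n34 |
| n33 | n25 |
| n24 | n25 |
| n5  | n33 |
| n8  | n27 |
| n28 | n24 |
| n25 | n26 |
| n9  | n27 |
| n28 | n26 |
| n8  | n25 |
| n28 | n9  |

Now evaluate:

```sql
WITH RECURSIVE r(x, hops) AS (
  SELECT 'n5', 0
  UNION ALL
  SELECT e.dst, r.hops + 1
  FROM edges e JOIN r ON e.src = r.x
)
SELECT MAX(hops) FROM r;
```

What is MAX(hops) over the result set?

3

Base: (n5, hops=0).
Iteration 1: edges from {n5} -> (n33, hops=1), (n34, hops=1).
Iteration 2: edges from {n33,n34} -> (n25, hops=2).
Iteration 3: edges from {n25} -> (n26, hops=3).
Iteration 4: no outgoing edges from {n26}; recursion stops.
hops values: 0, 1, 1, 2, 3; the maximum is 3.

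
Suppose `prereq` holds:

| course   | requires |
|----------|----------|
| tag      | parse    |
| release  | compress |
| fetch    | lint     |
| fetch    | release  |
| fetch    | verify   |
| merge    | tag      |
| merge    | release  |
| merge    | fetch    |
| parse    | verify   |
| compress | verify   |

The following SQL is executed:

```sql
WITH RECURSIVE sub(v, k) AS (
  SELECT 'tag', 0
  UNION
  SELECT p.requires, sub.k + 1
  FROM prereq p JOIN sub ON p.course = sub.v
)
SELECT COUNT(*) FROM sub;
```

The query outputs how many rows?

Base: (tag, k=0).
Iteration 1: edges from {tag} -> (parse, k=1).
Iteration 2: edges from {parse} -> (verify, k=2).
Iteration 3: no outgoing edges from {verify}; recursion stops.
Total rows emitted: 3.

3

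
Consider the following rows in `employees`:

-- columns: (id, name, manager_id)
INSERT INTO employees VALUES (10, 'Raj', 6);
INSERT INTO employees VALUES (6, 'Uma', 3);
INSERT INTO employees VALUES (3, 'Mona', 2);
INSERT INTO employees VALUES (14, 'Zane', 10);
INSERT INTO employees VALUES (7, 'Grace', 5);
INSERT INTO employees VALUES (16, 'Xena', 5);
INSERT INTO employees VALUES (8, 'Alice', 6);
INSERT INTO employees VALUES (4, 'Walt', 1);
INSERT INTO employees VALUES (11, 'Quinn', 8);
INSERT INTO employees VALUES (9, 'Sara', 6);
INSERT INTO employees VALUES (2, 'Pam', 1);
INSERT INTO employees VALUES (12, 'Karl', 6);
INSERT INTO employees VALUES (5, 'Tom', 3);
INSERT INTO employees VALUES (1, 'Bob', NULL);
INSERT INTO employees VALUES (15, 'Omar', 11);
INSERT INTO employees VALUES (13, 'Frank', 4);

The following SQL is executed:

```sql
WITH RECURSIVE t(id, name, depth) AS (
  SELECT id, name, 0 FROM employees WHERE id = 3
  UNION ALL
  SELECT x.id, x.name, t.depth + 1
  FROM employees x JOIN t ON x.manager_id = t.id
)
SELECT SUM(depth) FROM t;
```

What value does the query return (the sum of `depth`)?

24

Base: id=3 (Mona) at depth 0.
Iteration 1: rows with manager_id in {3} -> Tom (id 5, depth 1), Uma (id 6, depth 1).
Iteration 2: rows with manager_id in {5,6} -> Grace (id 7, depth 2), Alice (id 8, depth 2), Sara (id 9, depth 2), Raj (id 10, depth 2), Karl (id 12, depth 2), Xena (id 16, depth 2).
Iteration 3: rows with manager_id in {7,8,9,10,12,16} -> Quinn (id 11, depth 3), Zane (id 14, depth 3).
Iteration 4: rows with manager_id in {11,14} -> Omar (id 15, depth 4).
Iteration 5: no rows with manager_id in {15}; recursion stops.
SUM(depth) = 0 + 1 + 1 + 2 + 2 + 2 + 2 + 2 + 2 + 3 + 3 + 4 = 24.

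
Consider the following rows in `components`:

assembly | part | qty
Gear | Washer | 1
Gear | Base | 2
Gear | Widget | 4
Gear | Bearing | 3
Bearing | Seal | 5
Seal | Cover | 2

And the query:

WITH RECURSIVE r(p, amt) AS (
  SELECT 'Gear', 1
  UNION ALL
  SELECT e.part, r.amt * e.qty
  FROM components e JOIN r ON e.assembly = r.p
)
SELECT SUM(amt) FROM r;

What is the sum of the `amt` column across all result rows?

Base: (Gear, amt=1).
Iteration 1: components of {Gear} -> Base = 1*2 = 2, Bearing = 1*3 = 3, Washer = 1*1 = 1, Widget = 1*4 = 4.
Iteration 2: components of {Base,Bearing,Washer,Widget} -> Seal = 3*5 = 15.
Iteration 3: components of {Seal} -> Cover = 15*2 = 30.
Iteration 4: no further components; recursion stops.
SUM(amt) = 1 + 1 + 2 + 4 + 3 + 15 + 30 = 56.

56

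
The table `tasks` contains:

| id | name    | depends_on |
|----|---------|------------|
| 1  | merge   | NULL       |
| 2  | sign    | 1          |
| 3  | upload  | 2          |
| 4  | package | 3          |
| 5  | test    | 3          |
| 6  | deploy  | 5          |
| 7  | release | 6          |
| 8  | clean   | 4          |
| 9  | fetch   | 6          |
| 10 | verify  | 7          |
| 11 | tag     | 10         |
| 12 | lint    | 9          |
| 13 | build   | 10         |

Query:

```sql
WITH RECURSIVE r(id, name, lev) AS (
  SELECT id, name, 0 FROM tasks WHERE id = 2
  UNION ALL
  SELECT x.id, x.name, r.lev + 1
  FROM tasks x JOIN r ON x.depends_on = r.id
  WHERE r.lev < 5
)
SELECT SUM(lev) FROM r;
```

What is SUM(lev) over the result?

Base: id=2 (sign) at lev 0.
Iteration 1: rows with depends_on in {2} -> upload (id 3, lev 1).
Iteration 2: rows with depends_on in {3} -> package (id 4, lev 2), test (id 5, lev 2).
Iteration 3: rows with depends_on in {4,5} -> deploy (id 6, lev 3), clean (id 8, lev 3).
Iteration 4: rows with depends_on in {6,8} -> release (id 7, lev 4), fetch (id 9, lev 4).
Iteration 5: rows with depends_on in {7,9} -> verify (id 10, lev 5), lint (id 12, lev 5).
Iteration 6: lev < 5 fails for all current rows; recursion stops.
SUM(lev) = 0 + 1 + 2 + 2 + 3 + 3 + 4 + 4 + 5 + 5 = 29.

29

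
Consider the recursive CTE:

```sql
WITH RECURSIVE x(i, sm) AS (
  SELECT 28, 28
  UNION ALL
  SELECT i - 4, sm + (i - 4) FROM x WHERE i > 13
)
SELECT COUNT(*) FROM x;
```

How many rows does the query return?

Base: i=28, sm=28.
Iteration 1: 28 > 13 holds -> i = 28 - 4 = 24, sm = 28 + 24 = 52.
Iteration 2: 24 > 13 holds -> i = 24 - 4 = 20, sm = 52 + 20 = 72.
Iteration 3: 20 > 13 holds -> i = 20 - 4 = 16, sm = 72 + 16 = 88.
Iteration 4: 16 > 13 holds -> i = 16 - 4 = 12, sm = 88 + 12 = 100.
Iteration 5: 12 > 13 fails; recursion stops.
Total rows emitted: 5.

5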